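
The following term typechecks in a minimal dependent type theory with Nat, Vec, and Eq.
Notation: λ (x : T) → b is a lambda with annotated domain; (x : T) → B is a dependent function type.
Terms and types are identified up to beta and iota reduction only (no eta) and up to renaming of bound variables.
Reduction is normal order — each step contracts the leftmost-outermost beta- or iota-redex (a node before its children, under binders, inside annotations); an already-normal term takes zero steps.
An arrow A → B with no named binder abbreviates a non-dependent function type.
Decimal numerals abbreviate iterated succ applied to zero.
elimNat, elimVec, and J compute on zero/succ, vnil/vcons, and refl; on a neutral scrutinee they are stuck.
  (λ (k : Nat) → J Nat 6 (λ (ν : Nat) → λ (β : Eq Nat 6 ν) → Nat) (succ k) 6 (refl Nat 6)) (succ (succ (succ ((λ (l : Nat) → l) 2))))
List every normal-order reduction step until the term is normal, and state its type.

reduction (normal order):
  (λ (k : Nat) → J Nat 6 (λ (ν : Nat) → λ (β : Eq Nat 6 ν) → Nat) (succ k) 6 (refl Nat 6)) (succ (succ (succ ((λ (l : Nat) → l) 2))))
  ~> J Nat 6 (λ (k : Nat) → λ (ν : Eq Nat 6 k) → Nat) (succ (succ (succ (succ ((λ (β : Nat) → β) 2))))) 6 (refl Nat 6)
  ~> succ (succ (succ (succ ((λ (k : Nat) → k) 2))))
  ~> 6
inferred type:
  Nat


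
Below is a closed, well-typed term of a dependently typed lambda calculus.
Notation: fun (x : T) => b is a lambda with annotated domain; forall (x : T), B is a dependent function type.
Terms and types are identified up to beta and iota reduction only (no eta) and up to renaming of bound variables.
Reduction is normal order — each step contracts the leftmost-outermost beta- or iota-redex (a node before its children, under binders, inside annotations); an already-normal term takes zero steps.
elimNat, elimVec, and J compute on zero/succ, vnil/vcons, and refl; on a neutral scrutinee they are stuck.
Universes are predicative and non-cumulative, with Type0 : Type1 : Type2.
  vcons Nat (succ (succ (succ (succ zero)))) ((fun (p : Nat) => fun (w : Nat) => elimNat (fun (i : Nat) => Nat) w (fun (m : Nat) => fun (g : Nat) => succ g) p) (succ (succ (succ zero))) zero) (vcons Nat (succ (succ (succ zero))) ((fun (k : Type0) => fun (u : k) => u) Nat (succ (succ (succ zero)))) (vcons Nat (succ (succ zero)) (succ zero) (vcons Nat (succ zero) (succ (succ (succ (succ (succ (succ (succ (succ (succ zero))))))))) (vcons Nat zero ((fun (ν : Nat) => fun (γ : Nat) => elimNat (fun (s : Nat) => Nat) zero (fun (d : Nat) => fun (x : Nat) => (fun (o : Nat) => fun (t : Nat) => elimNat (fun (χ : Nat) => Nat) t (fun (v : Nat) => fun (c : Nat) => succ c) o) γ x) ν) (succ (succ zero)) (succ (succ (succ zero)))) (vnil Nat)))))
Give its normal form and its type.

resulting normal form:
  vcons Nat (succ (succ (succ (succ zero)))) (succ (succ (succ zero))) (vcons Nat (succ (succ (succ zero))) (succ (succ (succ zero))) (vcons Nat (succ (succ zero)) (succ zero) (vcons Nat (succ zero) (succ (succ (succ (succ (succ (succ (succ (succ (succ zero))))))))) (vcons Nat zero (succ (succ (succ (succ (succ (succ zero)))))) (vnil Nat)))))
the term's type:
  Vec Nat (succ (succ (succ (succ (succ zero)))))


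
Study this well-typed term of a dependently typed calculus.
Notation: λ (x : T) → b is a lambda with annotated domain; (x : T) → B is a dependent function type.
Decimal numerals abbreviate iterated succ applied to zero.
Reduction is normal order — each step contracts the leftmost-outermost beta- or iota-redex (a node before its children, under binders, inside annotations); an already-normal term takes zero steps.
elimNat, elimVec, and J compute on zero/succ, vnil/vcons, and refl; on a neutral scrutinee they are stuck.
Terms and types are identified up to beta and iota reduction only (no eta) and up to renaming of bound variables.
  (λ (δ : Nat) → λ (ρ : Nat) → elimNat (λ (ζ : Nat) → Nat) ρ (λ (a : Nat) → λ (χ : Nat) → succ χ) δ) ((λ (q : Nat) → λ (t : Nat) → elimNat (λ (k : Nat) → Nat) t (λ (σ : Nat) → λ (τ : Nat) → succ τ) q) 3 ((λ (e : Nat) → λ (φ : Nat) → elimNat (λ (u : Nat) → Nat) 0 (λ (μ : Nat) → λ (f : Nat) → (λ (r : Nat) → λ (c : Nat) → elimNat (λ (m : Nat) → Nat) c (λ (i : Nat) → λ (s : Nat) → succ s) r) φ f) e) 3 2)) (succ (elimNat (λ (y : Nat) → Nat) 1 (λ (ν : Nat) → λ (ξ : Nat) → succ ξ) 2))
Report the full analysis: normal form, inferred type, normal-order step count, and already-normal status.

normal form:
  13
type:
  Nat
normal-order step count: 88
term was already normal: no
first redex: a beta-redex


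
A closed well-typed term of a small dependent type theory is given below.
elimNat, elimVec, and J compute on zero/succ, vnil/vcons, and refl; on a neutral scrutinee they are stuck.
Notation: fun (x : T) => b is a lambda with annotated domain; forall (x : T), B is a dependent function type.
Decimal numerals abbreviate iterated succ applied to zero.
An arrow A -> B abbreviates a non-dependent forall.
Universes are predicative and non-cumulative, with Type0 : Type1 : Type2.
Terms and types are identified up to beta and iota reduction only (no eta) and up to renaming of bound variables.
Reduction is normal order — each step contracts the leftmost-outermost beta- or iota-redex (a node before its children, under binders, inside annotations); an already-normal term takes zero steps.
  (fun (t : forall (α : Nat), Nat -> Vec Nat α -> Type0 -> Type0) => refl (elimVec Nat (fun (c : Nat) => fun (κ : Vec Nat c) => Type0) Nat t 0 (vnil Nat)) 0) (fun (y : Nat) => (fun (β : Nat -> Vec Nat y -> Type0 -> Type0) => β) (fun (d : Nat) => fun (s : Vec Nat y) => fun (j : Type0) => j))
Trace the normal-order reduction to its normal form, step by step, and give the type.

normal-order reduction sequence:
  (fun (t : forall (α : Nat), Nat -> Vec Nat α -> Type0 -> Type0) => refl (elimVec Nat (fun (c : Nat) => fun (κ : Vec Nat c) => Type0) Nat t 0 (vnil Nat)) 0) (fun (y : Nat) => (fun (β : Nat -> Vec Nat y -> Type0 -> Type0) => β) (fun (d : Nat) => fun (s : Vec Nat y) => fun (j : Type0) => j))
  ~> refl (elimVec Nat (fun (t : Nat) => fun (α : Vec Nat t) => Type0) Nat (fun (c : Nat) => (fun (κ : Nat -> Vec Nat c -> Type0 -> Type0) => κ) (fun (y : Nat) => fun (β : Vec Nat c) => fun (d : Type0) => d)) 0 (vnil Nat)) 0
  ~> refl Nat 0
type:
  Eq Nat 0 0


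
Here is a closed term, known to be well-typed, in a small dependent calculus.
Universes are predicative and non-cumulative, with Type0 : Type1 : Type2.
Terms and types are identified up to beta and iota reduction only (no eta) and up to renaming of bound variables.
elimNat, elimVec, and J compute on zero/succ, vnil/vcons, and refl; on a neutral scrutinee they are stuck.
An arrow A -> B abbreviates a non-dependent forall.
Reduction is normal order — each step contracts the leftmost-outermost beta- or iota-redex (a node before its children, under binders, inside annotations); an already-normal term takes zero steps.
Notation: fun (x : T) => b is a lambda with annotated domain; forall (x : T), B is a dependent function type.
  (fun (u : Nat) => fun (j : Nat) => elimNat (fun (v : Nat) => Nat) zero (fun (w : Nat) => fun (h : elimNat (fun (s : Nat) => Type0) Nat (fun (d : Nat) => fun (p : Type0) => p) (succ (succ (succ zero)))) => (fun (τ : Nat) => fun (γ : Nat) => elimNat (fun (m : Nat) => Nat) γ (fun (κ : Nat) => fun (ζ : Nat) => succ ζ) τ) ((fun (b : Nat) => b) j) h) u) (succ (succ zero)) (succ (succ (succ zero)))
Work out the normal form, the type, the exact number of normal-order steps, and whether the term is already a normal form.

normal form:
  succ (succ (succ (succ (succ (succ zero)))))
inferred type:
  Nat
reduction steps (normal order): 35
already normal: no
first contracted redex: a beta-redex


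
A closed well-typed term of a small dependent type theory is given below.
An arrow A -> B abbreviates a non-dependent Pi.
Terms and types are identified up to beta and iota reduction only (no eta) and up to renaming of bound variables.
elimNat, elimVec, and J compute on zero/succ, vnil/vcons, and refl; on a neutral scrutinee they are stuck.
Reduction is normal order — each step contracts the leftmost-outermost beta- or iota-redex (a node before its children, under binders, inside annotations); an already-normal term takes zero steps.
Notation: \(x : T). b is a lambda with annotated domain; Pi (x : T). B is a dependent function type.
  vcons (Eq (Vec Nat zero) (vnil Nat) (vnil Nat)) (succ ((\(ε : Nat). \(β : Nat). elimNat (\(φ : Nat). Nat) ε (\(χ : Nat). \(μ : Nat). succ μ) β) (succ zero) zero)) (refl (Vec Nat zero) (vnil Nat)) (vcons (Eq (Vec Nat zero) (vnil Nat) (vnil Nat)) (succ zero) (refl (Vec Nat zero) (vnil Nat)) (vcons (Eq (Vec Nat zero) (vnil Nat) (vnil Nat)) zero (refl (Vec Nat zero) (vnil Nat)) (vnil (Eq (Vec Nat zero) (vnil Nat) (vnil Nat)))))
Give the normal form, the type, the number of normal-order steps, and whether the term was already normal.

normal form:
  vcons (Eq (Vec Nat zero) (vnil Nat) (vnil Nat)) (succ (succ zero)) (refl (Vec Nat zero) (vnil Nat)) (vcons (Eq (Vec Nat zero) (vnil Nat) (vnil Nat)) (succ zero) (refl (Vec Nat zero) (vnil Nat)) (vcons (Eq (Vec Nat zero) (vnil Nat) (vnil Nat)) zero (refl (Vec Nat zero) (vnil Nat)) (vnil (Eq (Vec Nat zero) (vnil Nat) (vnil Nat)))))
type:
  Vec (Eq (Vec Nat zero) (vnil Nat) (vnil Nat)) (succ (succ (succ zero)))
normal-order step count: 3
started in normal form: no
first redex: a beta-redex


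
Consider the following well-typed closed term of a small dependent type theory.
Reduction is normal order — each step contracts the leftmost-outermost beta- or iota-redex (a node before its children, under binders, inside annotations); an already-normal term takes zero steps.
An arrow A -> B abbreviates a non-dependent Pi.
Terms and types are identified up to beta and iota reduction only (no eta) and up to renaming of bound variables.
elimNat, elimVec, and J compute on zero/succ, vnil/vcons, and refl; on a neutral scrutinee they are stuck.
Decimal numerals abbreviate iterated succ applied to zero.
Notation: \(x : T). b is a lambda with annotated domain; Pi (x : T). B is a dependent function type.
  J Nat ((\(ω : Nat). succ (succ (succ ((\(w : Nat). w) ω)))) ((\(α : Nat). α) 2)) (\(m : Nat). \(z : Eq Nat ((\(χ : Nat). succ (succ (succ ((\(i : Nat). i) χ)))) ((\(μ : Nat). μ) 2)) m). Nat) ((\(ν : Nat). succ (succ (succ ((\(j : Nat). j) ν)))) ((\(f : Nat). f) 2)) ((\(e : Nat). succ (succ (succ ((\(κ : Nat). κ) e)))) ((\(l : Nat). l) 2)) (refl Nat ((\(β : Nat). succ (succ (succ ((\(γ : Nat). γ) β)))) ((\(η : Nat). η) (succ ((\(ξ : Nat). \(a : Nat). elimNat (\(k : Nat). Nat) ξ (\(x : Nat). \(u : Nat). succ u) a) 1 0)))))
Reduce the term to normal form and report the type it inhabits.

normal form:
  5
the term's type:
  Nat
observation: normalization takes exactly 4 steps under the normal-order strategy.


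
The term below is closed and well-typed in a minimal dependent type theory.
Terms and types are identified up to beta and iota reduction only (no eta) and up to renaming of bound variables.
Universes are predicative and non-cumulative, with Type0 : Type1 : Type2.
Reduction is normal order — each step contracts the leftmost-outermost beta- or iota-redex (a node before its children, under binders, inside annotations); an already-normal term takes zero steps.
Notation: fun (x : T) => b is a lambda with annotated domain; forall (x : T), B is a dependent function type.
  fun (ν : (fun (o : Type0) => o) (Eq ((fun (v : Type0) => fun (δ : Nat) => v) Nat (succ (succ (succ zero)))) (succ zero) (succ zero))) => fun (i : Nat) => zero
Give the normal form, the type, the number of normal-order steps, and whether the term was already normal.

resulting normal form:
  fun (ν : Eq Nat (succ zero) (succ zero)) => fun (o : Nat) => zero
type:
  forall (ν : Eq Nat (succ zero) (succ zero)), forall (o : Nat), Nat
reduction steps (normal order): 3
started in normal form: no
first contracted redex: a beta-redex


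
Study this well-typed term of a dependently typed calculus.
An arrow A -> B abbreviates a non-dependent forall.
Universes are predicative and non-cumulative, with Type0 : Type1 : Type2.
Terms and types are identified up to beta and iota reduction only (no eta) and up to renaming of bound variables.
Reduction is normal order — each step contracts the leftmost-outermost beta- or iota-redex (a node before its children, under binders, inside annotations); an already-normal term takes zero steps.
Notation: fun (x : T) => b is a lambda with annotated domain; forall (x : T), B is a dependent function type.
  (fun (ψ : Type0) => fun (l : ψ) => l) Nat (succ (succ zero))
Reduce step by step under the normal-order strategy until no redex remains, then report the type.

normal-order reduction sequence:
  (fun (ψ : Type0) => fun (l : ψ) => l) Nat (succ (succ zero))
  ~> (fun (ψ : Nat) => ψ) (succ (succ zero))
  ~> succ (succ zero)
inferred type:
  Nat


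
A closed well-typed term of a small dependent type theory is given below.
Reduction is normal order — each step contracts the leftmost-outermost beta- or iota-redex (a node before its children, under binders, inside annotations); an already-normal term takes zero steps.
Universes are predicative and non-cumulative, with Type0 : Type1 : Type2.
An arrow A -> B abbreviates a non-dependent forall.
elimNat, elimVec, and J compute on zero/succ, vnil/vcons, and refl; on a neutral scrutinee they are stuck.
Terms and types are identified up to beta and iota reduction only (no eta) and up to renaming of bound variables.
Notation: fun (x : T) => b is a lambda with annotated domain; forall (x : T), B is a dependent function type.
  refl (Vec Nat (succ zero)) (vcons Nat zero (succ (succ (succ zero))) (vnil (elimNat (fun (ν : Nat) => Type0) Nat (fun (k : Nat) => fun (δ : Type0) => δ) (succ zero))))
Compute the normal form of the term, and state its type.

resulting normal form:
  refl (Vec Nat (succ zero)) (vcons Nat zero (succ (succ (succ zero))) (vnil Nat))
the term's type:
  Eq (Vec Nat (succ zero)) (vcons Nat zero (succ (succ (succ zero))) (vnil Nat)) (vcons Nat zero (succ (succ (succ zero))) (vnil Nat))


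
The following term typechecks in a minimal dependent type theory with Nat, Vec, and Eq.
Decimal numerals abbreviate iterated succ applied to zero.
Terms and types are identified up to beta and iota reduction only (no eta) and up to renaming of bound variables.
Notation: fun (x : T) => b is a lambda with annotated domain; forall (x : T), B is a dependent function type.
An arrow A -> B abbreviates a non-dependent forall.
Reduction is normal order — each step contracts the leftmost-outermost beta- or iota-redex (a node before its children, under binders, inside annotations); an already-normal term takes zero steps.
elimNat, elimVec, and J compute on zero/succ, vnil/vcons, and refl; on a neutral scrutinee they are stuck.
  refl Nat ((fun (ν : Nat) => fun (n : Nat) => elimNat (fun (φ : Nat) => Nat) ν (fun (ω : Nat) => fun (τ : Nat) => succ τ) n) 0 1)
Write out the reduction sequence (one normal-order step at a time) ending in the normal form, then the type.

normal-order reduction:
  refl Nat ((fun (ν : Nat) => fun (n : Nat) => elimNat (fun (φ : Nat) => Nat) ν (fun (ω : Nat) => fun (τ : Nat) => succ τ) n) 0 1)
  ~> refl Nat ((fun (ν : Nat) => elimNat (fun (n : Nat) => Nat) 0 (fun (φ : Nat) => fun (ω : Nat) => succ ω) ν) 1)
  ~> refl Nat (elimNat (fun (ν : Nat) => Nat) 0 (fun (n : Nat) => fun (φ : Nat) => succ φ) 1)
  ~> refl Nat ((fun (ν : Nat) => fun (n : Nat) => succ n) 0 (elimNat (fun (φ : Nat) => Nat) 0 (fun (ω : Nat) => fun (τ : Nat) => succ τ) 0))
  ~> refl Nat ((fun (ν : Nat) => succ ν) (elimNat (fun (n : Nat) => Nat) 0 (fun (φ : Nat) => fun (ω : Nat) => succ ω) 0))
  ~> refl Nat (succ (elimNat (fun (ν : Nat) => Nat) 0 (fun (n : Nat) => fun (φ : Nat) => succ φ) 0))
  ~> refl Nat 1
inferred type:
  Eq Nat 1 1


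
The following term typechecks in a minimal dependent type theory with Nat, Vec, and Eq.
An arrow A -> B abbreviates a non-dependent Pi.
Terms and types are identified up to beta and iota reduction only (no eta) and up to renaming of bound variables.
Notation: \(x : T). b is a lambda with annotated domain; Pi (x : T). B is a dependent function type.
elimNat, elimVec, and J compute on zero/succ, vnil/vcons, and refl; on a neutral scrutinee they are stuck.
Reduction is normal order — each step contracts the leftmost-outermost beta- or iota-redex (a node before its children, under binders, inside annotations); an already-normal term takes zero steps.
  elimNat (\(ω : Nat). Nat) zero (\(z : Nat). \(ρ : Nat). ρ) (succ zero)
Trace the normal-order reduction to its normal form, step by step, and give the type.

normal-order reduction:
  elimNat (\(ω : Nat). Nat) zero (\(z : Nat). \(ρ : Nat). ρ) (succ zero)
  ~> (\(ω : Nat). \(z : Nat). z) zero (elimNat (\(ρ : Nat). Nat) zero (\(r : Nat). \(μ : Nat). μ) zero)
  ~> (\(ω : Nat). ω) (elimNat (\(z : Nat). Nat) zero (\(ρ : Nat). \(r : Nat). r) zero)
  ~> elimNat (\(ω : Nat). Nat) zero (\(z : Nat). \(ρ : Nat). ρ) zero
  ~> zero
type:
  Nat


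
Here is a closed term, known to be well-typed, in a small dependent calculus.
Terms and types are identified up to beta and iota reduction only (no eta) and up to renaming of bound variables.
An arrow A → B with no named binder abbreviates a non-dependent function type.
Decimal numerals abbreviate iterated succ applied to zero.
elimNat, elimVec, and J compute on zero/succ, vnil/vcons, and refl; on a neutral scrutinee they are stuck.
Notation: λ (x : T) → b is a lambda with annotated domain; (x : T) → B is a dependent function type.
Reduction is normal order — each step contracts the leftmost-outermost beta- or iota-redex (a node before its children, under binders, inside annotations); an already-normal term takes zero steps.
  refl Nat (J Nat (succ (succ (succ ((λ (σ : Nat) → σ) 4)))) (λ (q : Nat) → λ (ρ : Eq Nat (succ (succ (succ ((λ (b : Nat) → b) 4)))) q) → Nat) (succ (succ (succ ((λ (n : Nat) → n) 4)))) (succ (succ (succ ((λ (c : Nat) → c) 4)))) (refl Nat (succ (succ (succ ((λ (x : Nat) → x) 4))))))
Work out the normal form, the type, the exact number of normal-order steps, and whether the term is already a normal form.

resulting normal form:
  refl Nat 7
the term's type:
  Eq Nat 7 7
normal-order step count: 2
started in normal form: no
first redex: a J iota-redex


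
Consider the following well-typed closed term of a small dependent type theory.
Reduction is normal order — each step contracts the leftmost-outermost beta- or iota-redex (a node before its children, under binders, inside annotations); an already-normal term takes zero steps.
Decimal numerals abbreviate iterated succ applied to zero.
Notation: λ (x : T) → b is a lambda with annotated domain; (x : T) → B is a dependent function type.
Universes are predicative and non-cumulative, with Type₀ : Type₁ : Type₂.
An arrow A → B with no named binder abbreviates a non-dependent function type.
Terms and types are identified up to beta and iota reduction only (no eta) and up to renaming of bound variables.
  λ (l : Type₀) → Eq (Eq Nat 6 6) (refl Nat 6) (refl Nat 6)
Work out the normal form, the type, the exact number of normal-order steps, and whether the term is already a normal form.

normal form:
  λ (l : Type₀) → Eq (Eq Nat 6 6) (refl Nat 6) (refl Nat 6)
the term's type:
  Type₀ → Type₀
steps to reach normal form (normal order): 0
started in normal form: yes


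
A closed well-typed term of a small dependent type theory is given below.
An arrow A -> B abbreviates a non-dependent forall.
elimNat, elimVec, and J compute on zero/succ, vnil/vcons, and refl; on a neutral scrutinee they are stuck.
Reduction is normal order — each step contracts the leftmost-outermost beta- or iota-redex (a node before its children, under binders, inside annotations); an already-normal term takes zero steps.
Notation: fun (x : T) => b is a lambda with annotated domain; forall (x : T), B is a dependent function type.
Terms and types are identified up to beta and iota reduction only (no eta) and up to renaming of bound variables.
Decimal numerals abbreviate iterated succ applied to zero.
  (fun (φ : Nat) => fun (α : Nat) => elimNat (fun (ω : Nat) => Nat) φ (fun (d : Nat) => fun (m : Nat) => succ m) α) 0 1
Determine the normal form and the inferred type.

reduced normal form:
  1
the term's type:
  Nat
observation: normalization takes exactly 6 steps under the normal-order strategy.


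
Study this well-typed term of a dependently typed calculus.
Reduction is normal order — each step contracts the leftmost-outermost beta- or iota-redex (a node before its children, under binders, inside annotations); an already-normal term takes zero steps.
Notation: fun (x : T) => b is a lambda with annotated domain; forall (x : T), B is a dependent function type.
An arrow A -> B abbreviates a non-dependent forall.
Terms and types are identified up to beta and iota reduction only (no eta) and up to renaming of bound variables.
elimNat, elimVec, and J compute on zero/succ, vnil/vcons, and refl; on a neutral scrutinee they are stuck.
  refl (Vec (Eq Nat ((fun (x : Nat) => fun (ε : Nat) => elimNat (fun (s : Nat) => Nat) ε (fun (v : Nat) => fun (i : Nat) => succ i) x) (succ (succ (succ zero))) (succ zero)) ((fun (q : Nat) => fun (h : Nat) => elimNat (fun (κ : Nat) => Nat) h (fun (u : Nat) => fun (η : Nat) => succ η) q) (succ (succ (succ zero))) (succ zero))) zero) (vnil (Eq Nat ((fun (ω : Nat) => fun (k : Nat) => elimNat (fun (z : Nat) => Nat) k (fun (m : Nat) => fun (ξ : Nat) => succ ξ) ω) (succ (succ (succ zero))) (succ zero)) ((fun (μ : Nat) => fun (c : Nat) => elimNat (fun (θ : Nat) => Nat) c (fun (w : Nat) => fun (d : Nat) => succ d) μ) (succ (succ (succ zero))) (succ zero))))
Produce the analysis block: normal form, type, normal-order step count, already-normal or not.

resulting normal form:
  refl (Vec (Eq Nat (succ (succ (succ (succ zero)))) (succ (succ (succ (succ zero))))) zero) (vnil (Eq Nat (succ (succ (succ (succ zero)))) (succ (succ (succ (succ zero))))))
the term's type:
  Eq (Vec (Eq Nat (succ (succ (succ (succ zero)))) (succ (succ (succ (succ zero))))) zero) (vnil (Eq Nat (succ (succ (succ (succ zero)))) (succ (succ (succ (succ zero)))))) (vnil (Eq Nat (succ (succ (succ (succ zero)))) (succ (succ (succ (succ zero))))))
reduction steps (normal order): 48
started in normal form: no
first contracted redex: a beta-redex


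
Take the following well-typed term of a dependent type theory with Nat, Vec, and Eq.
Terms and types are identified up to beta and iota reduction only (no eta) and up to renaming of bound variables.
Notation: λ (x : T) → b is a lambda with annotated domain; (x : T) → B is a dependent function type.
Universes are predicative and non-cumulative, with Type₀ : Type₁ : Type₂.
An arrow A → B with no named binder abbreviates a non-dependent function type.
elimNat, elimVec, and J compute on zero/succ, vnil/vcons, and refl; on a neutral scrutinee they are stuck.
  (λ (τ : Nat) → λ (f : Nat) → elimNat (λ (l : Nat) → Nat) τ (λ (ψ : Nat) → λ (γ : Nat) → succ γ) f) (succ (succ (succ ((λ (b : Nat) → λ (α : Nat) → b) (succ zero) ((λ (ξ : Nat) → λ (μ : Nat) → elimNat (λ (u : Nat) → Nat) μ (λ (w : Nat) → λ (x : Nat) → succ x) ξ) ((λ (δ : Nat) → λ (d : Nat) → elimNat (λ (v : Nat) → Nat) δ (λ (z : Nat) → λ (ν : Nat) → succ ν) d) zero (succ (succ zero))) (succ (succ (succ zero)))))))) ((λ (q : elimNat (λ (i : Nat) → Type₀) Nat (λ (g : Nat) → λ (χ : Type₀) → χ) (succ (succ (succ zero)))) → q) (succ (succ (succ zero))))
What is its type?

the term's type:
  Nat


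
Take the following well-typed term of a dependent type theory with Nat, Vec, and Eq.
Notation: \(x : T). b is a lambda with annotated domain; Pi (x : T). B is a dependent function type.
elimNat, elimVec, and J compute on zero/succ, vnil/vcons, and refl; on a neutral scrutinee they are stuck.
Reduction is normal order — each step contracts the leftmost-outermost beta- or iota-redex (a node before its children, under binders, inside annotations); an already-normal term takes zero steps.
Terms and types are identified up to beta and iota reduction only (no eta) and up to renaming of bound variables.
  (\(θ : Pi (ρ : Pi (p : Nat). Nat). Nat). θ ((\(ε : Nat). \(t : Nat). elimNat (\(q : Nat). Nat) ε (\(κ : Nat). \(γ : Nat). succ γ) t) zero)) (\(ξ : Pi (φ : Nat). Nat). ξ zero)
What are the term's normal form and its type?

reduced normal form:
  zero
inferred type:
  Nat


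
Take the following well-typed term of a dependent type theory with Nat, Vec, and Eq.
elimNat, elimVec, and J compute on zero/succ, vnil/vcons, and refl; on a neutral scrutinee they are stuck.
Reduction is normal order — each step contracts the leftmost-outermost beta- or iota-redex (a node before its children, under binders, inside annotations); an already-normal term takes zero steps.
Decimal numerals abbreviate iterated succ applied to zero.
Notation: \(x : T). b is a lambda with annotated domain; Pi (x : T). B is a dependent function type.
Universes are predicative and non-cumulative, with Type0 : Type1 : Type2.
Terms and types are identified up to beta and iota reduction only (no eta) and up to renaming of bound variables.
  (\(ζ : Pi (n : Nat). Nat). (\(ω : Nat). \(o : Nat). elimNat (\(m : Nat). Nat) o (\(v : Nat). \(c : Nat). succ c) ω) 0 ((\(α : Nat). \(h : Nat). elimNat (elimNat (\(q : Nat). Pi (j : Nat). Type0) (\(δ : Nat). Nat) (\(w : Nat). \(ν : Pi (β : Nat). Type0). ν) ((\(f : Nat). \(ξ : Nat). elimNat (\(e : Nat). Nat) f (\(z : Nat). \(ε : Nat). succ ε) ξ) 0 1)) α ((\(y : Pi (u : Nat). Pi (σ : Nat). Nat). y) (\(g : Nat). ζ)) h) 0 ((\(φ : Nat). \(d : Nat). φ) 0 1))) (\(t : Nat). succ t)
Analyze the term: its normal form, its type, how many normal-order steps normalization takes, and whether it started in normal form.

resulting normal form:
  0
inferred type:
  Nat
normal-order step count: 20
already normal: no
first redex: a beta-redex


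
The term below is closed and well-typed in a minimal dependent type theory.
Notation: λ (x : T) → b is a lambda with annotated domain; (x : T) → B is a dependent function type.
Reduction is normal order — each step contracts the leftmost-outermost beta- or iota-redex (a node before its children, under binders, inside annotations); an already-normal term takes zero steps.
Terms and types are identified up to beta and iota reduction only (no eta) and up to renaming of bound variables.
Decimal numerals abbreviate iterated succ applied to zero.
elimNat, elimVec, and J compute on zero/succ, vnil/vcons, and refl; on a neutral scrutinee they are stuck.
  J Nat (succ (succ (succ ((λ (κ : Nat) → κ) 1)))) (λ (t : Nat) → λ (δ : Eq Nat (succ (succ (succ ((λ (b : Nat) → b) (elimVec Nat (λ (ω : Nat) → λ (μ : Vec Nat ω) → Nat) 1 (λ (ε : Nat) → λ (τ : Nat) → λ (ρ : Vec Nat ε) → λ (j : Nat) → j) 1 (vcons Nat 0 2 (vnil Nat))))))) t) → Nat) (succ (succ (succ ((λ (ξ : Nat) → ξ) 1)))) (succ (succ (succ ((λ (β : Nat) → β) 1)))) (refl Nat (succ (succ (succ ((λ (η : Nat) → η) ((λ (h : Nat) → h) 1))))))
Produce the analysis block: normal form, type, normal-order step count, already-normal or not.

reduced normal form:
  4
inferred type:
  Nat
steps to reach normal form (normal order): 2
already normal: no
first contracted redex: a J iota-redex


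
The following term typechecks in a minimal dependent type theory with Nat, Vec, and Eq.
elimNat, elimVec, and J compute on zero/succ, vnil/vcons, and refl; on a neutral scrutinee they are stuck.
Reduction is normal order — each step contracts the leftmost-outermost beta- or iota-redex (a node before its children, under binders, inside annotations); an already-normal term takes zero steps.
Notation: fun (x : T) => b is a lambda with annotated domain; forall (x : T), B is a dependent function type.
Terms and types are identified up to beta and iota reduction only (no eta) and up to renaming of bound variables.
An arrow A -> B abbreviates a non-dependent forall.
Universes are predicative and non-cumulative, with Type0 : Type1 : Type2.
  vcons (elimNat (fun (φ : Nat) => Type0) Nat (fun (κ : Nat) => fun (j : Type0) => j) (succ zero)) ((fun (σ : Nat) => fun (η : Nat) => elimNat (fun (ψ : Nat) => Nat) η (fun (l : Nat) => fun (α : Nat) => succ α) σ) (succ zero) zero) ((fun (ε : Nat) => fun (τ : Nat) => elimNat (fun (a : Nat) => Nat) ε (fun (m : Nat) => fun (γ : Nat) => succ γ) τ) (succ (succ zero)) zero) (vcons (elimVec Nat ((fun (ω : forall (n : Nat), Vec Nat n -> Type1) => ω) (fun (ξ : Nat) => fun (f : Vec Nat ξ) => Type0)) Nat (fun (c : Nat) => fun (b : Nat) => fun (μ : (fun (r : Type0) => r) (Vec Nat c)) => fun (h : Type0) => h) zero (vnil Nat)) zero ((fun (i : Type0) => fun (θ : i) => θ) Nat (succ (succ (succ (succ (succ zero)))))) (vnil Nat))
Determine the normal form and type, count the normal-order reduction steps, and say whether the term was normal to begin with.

normal form:
  vcons Nat (succ zero) (succ (succ zero)) (vcons Nat zero (succ (succ (succ (succ (succ zero))))) (vnil Nat))
type:
  Vec Nat (succ (succ zero))
normal-order step count: 16
started in normal form: no
first contracted redex: an elimNat iota-redex


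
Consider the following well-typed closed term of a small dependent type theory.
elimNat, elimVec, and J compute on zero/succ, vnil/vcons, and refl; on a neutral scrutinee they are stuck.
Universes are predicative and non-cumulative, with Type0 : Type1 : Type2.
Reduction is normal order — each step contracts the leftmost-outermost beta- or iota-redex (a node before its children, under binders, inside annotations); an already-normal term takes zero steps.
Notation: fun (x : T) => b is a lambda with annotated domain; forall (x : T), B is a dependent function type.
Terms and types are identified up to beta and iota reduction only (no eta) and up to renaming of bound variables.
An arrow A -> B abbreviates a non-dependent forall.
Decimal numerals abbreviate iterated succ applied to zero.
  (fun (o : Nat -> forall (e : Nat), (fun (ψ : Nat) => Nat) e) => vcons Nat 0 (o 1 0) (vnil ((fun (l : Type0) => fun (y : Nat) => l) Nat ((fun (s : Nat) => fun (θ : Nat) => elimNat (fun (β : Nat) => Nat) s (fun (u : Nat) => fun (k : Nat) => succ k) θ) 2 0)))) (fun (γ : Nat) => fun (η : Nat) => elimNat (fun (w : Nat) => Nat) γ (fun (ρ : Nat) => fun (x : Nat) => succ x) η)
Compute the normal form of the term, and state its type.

normal form:
  vcons Nat 0 1 (vnil Nat)
type:
  Vec Nat 1
observation: the leftmost-outermost redex is a beta-redex, and normalization takes 6 steps.


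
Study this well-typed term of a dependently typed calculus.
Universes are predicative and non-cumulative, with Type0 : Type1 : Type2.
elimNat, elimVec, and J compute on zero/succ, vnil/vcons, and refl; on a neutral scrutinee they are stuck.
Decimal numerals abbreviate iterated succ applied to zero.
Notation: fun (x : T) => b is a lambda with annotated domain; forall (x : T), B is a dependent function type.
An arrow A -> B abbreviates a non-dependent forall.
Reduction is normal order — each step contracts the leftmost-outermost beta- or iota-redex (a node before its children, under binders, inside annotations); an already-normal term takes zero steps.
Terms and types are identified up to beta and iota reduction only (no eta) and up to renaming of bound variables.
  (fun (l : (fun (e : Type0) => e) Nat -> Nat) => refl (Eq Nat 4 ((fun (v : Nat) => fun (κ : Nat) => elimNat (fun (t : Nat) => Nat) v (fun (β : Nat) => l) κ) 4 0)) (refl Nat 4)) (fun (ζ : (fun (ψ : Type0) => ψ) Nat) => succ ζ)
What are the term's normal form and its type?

normal form:
  refl (Eq Nat 4 4) (refl Nat 4)
type:
  Eq (Eq Nat 4 4) (refl Nat 4) (refl Nat 4)
observation: normalization takes exactly 4 steps under the normal-order strategy.


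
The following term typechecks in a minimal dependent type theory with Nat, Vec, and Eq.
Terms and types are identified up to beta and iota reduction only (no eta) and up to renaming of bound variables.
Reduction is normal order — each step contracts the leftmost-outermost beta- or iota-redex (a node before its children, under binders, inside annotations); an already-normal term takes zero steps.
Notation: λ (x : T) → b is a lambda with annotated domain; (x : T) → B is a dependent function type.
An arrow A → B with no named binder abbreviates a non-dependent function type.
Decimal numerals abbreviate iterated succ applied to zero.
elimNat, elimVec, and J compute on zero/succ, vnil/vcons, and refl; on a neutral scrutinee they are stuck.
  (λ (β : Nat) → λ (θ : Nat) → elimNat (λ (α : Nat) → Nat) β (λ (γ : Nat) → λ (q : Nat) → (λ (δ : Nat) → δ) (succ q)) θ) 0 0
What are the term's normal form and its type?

reduced normal form:
  0
type:
  Nat


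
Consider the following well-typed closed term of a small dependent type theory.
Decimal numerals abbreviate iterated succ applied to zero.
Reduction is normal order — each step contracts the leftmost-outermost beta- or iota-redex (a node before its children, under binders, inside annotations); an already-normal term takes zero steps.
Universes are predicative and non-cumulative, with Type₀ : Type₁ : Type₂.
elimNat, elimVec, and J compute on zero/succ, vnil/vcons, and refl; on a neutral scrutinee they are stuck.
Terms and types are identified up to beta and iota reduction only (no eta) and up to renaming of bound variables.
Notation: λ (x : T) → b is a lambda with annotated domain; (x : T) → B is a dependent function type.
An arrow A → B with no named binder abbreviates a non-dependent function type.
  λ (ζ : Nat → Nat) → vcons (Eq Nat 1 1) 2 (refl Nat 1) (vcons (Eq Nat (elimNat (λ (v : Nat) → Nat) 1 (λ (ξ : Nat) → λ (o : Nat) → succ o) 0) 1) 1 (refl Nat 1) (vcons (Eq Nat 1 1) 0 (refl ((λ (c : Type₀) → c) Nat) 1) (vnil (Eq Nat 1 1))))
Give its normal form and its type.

reduced normal form:
  λ (ζ : Nat → Nat) → vcons (Eq Nat 1 1) 2 (refl Nat 1) (vcons (Eq Nat 1 1) 1 (refl Nat 1) (vcons (Eq Nat 1 1) 0 (refl Nat 1) (vnil (Eq Nat 1 1))))
type:
  (Nat → Nat) → Vec (Eq Nat 1 1) 3


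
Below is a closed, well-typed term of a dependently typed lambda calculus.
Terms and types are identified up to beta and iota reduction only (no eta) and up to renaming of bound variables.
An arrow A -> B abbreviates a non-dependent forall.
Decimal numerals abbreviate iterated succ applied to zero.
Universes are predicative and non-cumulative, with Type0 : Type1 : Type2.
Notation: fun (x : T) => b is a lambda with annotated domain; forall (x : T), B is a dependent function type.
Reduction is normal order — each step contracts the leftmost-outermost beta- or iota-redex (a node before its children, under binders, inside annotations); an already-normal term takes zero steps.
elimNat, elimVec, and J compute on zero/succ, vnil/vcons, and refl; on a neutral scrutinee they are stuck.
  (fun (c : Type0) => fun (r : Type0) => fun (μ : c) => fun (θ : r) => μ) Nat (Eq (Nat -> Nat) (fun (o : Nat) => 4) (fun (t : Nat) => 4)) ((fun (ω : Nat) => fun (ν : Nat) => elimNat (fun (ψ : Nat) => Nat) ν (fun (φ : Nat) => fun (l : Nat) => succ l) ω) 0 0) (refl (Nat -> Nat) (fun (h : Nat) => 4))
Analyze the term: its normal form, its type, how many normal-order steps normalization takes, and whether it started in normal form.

reduced normal form:
  0
inferred type:
  Nat
normal-order step count: 7
started in normal form: no
first redex: a beta-redex


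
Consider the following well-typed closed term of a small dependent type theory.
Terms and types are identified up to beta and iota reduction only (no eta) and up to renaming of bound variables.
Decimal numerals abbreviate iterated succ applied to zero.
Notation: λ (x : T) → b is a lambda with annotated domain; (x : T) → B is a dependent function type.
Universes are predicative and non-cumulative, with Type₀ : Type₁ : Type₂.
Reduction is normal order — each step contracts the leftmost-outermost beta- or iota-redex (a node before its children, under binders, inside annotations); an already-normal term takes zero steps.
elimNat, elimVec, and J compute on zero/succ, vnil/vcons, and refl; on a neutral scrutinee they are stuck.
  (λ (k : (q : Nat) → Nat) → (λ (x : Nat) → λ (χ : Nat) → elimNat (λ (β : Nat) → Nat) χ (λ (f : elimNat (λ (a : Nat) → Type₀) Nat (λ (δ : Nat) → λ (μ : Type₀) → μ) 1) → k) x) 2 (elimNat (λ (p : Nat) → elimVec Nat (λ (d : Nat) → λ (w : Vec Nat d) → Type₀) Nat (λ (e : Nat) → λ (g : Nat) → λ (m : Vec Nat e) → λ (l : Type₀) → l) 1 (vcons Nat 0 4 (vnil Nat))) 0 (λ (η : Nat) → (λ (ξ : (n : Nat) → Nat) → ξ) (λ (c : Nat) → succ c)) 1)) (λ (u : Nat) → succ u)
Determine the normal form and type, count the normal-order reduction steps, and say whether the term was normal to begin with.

resulting normal form:
  3
the term's type:
  Nat
normal-order step count: 15
started in normal form: no
first contracted redex: a beta-redex


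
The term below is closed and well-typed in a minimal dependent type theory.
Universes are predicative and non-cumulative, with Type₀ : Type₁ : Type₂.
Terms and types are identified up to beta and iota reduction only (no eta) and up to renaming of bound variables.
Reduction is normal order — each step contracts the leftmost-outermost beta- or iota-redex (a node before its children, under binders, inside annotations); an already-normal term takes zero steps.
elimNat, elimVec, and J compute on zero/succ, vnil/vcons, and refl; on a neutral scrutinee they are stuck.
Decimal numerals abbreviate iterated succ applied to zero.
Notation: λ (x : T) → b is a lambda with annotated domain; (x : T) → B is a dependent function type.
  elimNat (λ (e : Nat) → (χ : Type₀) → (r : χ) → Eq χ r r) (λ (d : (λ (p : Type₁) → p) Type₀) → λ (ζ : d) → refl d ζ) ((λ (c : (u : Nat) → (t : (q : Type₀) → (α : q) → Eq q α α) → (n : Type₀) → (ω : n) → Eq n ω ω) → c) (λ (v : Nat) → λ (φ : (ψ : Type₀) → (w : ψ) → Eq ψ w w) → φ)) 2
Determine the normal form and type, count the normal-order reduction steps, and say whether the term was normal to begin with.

normal form:
  λ (e : Type₀) → λ (χ : e) → refl e χ
type:
  (e : Type₀) → (χ : e) → Eq e χ χ
steps to reach normal form (normal order): 10
term was already normal: no
first contracted redex: an elimNat iota-redex


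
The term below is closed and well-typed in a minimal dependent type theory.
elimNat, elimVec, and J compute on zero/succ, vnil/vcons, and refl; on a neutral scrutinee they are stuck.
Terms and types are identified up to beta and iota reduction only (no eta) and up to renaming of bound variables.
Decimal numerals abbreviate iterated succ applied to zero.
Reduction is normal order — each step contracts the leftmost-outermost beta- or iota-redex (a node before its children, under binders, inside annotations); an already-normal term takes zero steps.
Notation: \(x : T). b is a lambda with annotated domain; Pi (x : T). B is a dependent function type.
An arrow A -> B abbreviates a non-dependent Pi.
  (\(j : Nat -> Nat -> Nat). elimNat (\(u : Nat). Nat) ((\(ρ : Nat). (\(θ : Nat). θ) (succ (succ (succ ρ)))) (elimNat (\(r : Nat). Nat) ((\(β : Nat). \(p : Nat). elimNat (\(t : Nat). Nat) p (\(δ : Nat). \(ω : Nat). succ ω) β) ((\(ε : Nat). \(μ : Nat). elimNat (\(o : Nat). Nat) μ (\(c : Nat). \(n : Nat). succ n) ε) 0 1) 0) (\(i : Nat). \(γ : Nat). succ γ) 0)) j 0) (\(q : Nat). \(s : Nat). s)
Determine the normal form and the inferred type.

resulting normal form:
  4
the term's type:
  Nat


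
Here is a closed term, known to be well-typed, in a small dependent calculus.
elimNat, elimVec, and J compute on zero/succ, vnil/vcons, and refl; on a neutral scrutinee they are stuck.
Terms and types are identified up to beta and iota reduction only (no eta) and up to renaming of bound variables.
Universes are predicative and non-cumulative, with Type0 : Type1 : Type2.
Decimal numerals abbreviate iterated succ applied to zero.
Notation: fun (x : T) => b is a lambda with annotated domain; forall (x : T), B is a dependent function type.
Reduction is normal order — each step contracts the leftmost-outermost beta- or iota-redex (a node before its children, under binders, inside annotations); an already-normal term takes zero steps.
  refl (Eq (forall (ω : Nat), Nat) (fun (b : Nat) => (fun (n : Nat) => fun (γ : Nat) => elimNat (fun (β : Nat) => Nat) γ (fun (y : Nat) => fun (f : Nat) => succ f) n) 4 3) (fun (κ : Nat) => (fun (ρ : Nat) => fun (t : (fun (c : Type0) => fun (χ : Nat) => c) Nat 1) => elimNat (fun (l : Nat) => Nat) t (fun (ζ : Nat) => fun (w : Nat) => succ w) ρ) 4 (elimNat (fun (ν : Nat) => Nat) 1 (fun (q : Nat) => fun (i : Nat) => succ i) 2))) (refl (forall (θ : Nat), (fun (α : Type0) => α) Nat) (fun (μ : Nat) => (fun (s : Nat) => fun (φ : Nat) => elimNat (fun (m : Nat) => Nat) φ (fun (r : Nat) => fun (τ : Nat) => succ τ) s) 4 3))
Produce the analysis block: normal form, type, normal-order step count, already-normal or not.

resulting normal form:
  refl (Eq (forall (ω : Nat), Nat) (fun (b : Nat) => 7) (fun (n : Nat) => 7)) (refl (forall (γ : Nat), Nat) (fun (β : Nat) => 7))
type:
  Eq (Eq (forall (ω : Nat), Nat) (fun (b : Nat) => 7) (fun (n : Nat) => 7)) (refl (forall (γ : Nat), Nat) (fun (β : Nat) => 7)) (refl (forall (y : Nat), Nat) (fun (f : Nat) => 7))
normal-order step count: 53
already normal: no
first contracted redex: a beta-redex
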